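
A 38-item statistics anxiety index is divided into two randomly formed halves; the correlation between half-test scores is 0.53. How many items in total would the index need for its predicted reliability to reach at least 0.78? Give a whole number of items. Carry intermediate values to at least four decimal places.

Corrected full-test reliability: r_full = 2 × 0.53 / (1 + 0.53) ≈ 0.6928
Solve Spearman-Brown for n: n = 0.78(1 − 0.6928) / [0.6928(1 − 0.78)] = 1.5721
Items = 1.5721 × 38 ≈ 59.74 → 60

60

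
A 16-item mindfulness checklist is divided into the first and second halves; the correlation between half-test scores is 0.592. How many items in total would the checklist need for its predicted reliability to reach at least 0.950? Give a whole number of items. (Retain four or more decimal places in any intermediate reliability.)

105

Corrected full-test reliability: r_full = 2 × 0.592 / (1 + 0.592) ≈ 0.7437
Solve Spearman-Brown for n: n = 0.950(1 − 0.7437) / [0.7437(1 − 0.950)] = 6.5479
Items = 6.5479 × 16 ≈ 104.77 → 105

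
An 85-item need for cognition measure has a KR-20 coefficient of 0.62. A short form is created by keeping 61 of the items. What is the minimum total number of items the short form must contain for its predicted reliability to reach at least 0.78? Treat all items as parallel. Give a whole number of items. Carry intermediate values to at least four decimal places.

First, r for the 61-item form: n = 61/85 = 0.7176, so r_61 = 0.7176·0.62/(1 + (0.7176 − 1)·0.62) = 0.5393
Then solve for n' with r_old = 0.5393, r_target = 0.78: n' = 0.78(1 − 0.5393)/[0.5393(1 − 0.78)] = 3.0287
Total items = 3.0287 × 61 = 184.75, rounded up to 185.

185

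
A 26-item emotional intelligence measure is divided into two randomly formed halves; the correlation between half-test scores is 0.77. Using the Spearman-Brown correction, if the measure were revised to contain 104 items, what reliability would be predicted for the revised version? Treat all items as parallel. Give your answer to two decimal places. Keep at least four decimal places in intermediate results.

0.96

Full-test reliability from the split-half r: r_full = 2(0.77)/(1 + 0.77) = 0.8701
Length factor from 26 to 104 items: n = 104/26 = 4.0000
r_new = n·r_full / (1 + (n − 1)·r_full) = 3.4804 / 3.6103 ≈ 0.9640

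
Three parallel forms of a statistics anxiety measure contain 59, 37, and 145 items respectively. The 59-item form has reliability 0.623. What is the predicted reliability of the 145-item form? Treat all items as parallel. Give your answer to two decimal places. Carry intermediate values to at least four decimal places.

0.80

The 37-item form is not needed; work directly from the 59-item form with n = 145/59 = 2.4576.
r_{145} = n·r / (1 + (n − 1)·r) = 1.5311 / 1.9081 ≈ 0.8024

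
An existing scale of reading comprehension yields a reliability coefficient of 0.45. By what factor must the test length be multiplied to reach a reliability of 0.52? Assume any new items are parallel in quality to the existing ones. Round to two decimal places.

1.32

n = 0.52(1 − 0.45) / [0.45(1 − 0.52)]
  = 0.2860 / 0.2160 = 1.3241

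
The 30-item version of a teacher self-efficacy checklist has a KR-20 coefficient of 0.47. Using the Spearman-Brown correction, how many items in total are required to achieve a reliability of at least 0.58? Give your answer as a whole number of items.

Spearman-Brown solved for the length factor n:
n = r_target (1 − r_old) / [ r_old (1 − r_target) ]
n = [0.58 × 0.53] / [0.47 × 0.42]
  = 0.3074 / 0.1974 = 1.5572
So the test needs 1.5572 × 30 ≈ 46.72 items; rounding up, 47.

47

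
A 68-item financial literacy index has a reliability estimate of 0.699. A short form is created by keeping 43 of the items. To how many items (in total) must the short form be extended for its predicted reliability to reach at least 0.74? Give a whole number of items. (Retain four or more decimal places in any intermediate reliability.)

Short-form reliability: n = 43/68 = 0.6324; r_43 = n·r/(1+(n−1)r) ≈ 0.5949
Then solve for n' with r_old = 0.5949, r_target = 0.74: n' = 0.74(1 − 0.5949)/[0.5949(1 − 0.74)] = 1.9381
Items = 1.9381 × 43 ≈ 83.34 → 84

84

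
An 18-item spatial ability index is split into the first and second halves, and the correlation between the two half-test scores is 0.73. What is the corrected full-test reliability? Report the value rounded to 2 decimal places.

The full test is twice the length of either half (n = 2).
r_full = 2r_hh / (1 + r_hh) = 2 × 0.73 / (1 + 0.73)
       = 1.4600 / 1.7300 = 0.8439

0.84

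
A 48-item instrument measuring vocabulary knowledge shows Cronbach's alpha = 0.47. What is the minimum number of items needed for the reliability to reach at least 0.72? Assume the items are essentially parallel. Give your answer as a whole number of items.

Rearranging the Spearman-Brown formula for n,
n = r*(1 − r) / [ r (1 − r*) ]
n = 0.72 × (1 − 0.47) / [ 0.47 × (1 − 0.72) ]
  = 0.3816 / 0.1316 = 2.8997
Items needed = n × 48 = 2.8997 × 48 ≈ 139.19 → round up to 140

140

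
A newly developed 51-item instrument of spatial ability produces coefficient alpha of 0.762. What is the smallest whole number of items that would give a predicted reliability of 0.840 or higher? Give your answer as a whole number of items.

84

n = 0.840(1 − 0.762) / [0.762(1 − 0.840)]
  = 0.199920 / 0.121920 = 1.6398
So the test needs 1.6398 × 51 ≈ 83.63 items; rounding up, 84.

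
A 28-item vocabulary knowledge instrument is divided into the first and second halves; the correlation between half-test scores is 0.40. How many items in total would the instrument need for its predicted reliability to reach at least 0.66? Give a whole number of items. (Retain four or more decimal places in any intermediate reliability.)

r_full = 2(0.40)/(1 + 0.40) = 0.5714
n = r_tgt(1 − r_full) / [r_full(1 − r_tgt)] = 0.66 × 0.4286 / (0.5714 × 0.34) ≈ 1.4561
Items = 1.4561 × 28 ≈ 40.77 → 41

41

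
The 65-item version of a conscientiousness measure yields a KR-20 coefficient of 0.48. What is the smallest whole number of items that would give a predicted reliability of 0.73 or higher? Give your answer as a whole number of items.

Spearman-Brown solved for the length factor n:
n = r_target (1 − r_old) / [ r_old (1 − r_target) ]
n = 0.73 × (1 − 0.48) / [ 0.48 × (1 − 0.73) ]
  = 0.3796 / 0.1296 = 2.9290
Items needed = n × 65 = 2.9290 × 65 ≈ 190.38 → round up to 191

191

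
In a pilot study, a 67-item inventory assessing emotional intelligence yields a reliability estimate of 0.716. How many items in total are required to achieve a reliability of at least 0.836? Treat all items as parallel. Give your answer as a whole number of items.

136

n = [0.836 × 0.284] / [0.716 × 0.164]
n = 0.237424 / 0.117424 ≈ 2.0219
Items needed = n × 67 = 2.0219 × 67 ≈ 135.47 → round up to 136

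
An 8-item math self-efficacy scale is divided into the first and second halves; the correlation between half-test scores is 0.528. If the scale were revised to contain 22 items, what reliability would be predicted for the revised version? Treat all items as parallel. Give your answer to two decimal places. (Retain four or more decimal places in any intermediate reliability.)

0.86

First correct the split-half correlation to full-test reliability: r_full = 2 × 0.528 / (1 + 0.528) ≈ 0.6911
Length factor from 8 to 22 items: n = 22/8 = 2.7500
r_new = n·r_full / (1 + (n − 1)·r_full) = 1.9005 / 2.2094 ≈ 0.8602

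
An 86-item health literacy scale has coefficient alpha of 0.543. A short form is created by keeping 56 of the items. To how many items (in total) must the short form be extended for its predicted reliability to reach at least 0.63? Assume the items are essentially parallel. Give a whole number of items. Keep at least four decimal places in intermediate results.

124

First, r for the 56-item form: n = 56/86 = 0.6512, so r_56 = 0.6512·0.543/(1 + (0.6512 − 1)·0.543) = 0.4362
Length factor from the short form to reach 0.63: n' = 0.63(1 − 0.4362) / [0.4362(1 − 0.63)] ≈ 2.2008
Total items = 2.2008 × 56 = 123.24, rounded up to 124.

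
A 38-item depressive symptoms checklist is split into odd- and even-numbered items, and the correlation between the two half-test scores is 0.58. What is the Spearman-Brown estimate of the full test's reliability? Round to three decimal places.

0.734

Apply the Spearman-Brown correction with n = 2:
r_full = 2(0.58) / (1 + 0.58)
r_full = 1.1600 / 1.5800 ≈ 0.7342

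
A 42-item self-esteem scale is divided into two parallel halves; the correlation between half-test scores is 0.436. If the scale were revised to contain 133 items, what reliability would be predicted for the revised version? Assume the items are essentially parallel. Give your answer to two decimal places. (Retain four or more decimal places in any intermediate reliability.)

First correct the split-half correlation to full-test reliability: r_full = 2 × 0.436 / (1 + 0.436) ≈ 0.6072
Length factor from 42 to 133 items: n = 133/42 = 3.1667
r_new = n·r_full / (1 + (n − 1)·r_full) = 1.9228 / 2.3156 ≈ 0.8304

0.83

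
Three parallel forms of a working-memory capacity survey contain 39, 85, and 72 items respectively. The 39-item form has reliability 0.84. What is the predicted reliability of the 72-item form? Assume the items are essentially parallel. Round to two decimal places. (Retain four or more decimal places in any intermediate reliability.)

0.91

The 85-item form is not needed; work directly from the 39-item form with n = 72/39 = 1.8462.
r_{72} = n·r / (1 + (n − 1)·r) = 1.5508 / 1.7108 ≈ 0.9065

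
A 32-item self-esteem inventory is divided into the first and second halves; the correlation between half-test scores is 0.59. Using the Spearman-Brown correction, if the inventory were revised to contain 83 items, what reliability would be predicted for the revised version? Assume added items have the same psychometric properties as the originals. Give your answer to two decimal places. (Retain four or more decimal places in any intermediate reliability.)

First correct the split-half correlation to full-test reliability: r_full = 2 × 0.59 / (1 + 0.59) ≈ 0.7421
Then adjust to 83 items: n = 83/32 = 2.5938
r_new = n·r_full / (1 + (n − 1)·r_full) = 1.9249 / 2.1828 ≈ 0.8818

0.88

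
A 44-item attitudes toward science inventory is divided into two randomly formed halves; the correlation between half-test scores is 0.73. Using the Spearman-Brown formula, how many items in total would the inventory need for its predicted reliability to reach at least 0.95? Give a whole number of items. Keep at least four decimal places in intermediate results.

155

Corrected full-test reliability: r_full = 2 × 0.73 / (1 + 0.73) ≈ 0.8439
n = r_tgt(1 − r_full) / [r_full(1 − r_tgt)] = 0.95 × 0.1561 / (0.8439 × 0.05) ≈ 3.5145
Items = 3.5145 × 44 ≈ 154.64 → 155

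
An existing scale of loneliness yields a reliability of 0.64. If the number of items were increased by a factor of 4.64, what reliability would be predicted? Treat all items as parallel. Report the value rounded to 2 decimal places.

By Spearman-Brown, r_new = n r / (1 + (n − 1) r).
r_new = (4.64 × 0.64) / (1 + (4.64 − 1) × 0.64)
r_new = 2.9696 / 3.3296 ≈ 0.8919

0.89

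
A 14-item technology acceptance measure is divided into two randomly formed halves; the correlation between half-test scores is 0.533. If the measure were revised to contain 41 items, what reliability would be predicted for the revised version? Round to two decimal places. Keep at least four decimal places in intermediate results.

0.87

Full-test reliability from the split-half r: r_full = 2(0.533)/(1 + 0.533) = 0.6954
Then adjust to 41 items: n = 41/14 = 2.9286
r_new = n·r_full / (1 + (n − 1)·r_full) = 2.0365 / 2.3411 ≈ 0.8699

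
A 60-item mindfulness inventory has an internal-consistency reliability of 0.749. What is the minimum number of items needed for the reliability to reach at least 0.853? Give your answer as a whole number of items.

117

Spearman-Brown solved for the length factor n:
n = r*(1 − r) / [ r (1 − r*) ]
n = 0.853(1 − 0.749) / [0.749(1 − 0.853)]
n = 0.214103 / 0.110103 ≈ 1.9446
Items needed = n × 60 = 1.9446 × 60 ≈ 116.68 → round up to 117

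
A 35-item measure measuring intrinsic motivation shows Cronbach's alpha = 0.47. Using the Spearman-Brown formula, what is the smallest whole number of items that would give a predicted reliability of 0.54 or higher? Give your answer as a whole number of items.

47

Rearranging the Spearman-Brown formula for n,
n = r_target (1 − r_old) / [ r_old (1 − r_target) ]
n = 0.54(1 − 0.47) / [0.47(1 − 0.54)]
n = 0.2862 / 0.2162 ≈ 1.3238
Items needed = n × 35 = 1.3238 × 35 ≈ 46.33 → round up to 47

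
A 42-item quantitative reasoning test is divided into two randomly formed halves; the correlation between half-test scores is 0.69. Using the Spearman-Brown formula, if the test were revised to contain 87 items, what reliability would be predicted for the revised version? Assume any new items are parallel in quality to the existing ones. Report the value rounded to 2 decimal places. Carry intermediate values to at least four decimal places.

Full-test reliability from the split-half r: r_full = 2(0.69)/(1 + 0.69) = 0.8166
Then adjust to 87 items: n = 87/42 = 2.0714
r_new = n·r_full / (1 + (n − 1)·r_full) = 1.6915 / 1.8749 ≈ 0.9022

0.90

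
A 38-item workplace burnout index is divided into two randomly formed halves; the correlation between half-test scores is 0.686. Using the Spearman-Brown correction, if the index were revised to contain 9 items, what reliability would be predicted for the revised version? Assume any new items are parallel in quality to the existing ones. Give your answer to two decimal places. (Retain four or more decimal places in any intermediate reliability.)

Spearman-Brown correction (n = 2): r_full = 2·0.686/(1 + 0.686) = 0.8138
Then adjust to 9 items: n = 9/38 = 0.2368
r_new = n·r_full / (1 + (n − 1)·r_full) = 0.1927 / 0.3789 ≈ 0.5086

0.51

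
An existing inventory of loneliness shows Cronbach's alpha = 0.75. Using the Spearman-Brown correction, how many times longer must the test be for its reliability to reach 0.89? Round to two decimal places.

n = 0.89(1 − 0.75) / [0.75(1 − 0.89)]
n = 0.2225 / 0.0825 ≈ 2.6970

2.70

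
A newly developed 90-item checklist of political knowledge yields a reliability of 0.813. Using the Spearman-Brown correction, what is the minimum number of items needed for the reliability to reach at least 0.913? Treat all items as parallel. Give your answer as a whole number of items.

Rearranging the Spearman-Brown formula for n,
n = r_target (1 − r_old) / [ r_old (1 − r_target) ]
n = 0.913(1 − 0.813) / [0.813(1 − 0.913)]
n = 0.170731 / 0.070731 ≈ 2.4138
Items needed = n × 90 = 2.4138 × 90 ≈ 217.24 → round up to 218

218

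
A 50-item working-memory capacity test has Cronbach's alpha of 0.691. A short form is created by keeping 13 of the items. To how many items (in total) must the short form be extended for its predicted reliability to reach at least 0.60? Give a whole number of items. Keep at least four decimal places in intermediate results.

Short-form reliability: n = 13/50 = 0.2600; r_13 = n·r/(1+(n−1)r) ≈ 0.3677
Then solve for n' with r_old = 0.3677, r_target = 0.60: n' = 0.60(1 − 0.3677)/[0.3677(1 − 0.60)] = 2.5794
Items = 2.5794 × 13 ≈ 33.53 → 34

34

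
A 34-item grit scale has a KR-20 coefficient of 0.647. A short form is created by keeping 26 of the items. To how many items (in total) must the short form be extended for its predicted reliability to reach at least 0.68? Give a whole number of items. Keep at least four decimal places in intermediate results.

40

Short-form reliability: n = 26/34 = 0.7647; r_26 = n·r/(1+(n−1)r) ≈ 0.5836
Length factor from the short form to reach 0.68: n' = 0.68(1 − 0.5836) / [0.5836(1 − 0.68)] ≈ 1.5162
Items = 1.5162 × 26 ≈ 39.42 → 40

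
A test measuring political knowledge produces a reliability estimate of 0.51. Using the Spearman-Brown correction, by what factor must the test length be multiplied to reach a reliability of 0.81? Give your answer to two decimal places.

4.10

Spearman-Brown solved for the length factor n:
n = r_target (1 − r_old) / [ r_old (1 − r_target) ]
n = 0.81(1 − 0.51) / [0.51(1 − 0.81)]
  = 0.3969 / 0.0969 = 4.0960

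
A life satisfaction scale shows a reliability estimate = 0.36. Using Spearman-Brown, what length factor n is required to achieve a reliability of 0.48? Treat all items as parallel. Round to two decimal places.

Spearman-Brown solved for the length factor n:
n = r*(1 − r) / [ r (1 − r*) ]
n = 0.48(1 − 0.36) / [0.36(1 − 0.48)]
  = 0.3072 / 0.1872 = 1.6410

1.64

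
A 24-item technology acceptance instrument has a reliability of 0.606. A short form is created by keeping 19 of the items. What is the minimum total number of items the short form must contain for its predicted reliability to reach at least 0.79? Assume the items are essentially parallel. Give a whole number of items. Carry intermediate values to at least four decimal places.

59

First, r for the 19-item form: n = 19/24 = 0.7917, so r_19 = 0.7917·0.606/(1 + (0.7917 − 1)·0.606) = 0.5491
Length factor from the short form to reach 0.79: n' = 0.79(1 − 0.5491) / [0.5491(1 − 0.79)] ≈ 3.0891
Total items = 3.0891 × 19 = 58.69, rounded up to 59.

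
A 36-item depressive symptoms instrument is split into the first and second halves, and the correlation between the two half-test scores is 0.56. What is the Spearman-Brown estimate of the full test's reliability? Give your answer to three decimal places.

The full test is twice the length of either half (n = 2).
r_full = 2r_hh / (1 + r_hh) = 2 × 0.56 / (1 + 0.56)
       = 1.1200 / 1.5600 = 0.7179

0.718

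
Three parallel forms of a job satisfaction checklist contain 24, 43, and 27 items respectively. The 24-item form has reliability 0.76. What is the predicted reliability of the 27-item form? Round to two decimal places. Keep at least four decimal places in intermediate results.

The 43-item form is not needed; work directly from the 24-item form with n = 27/24 = 1.1250.
r_{27} = n·r / (1 + (n − 1)·r) = 0.8550 / 1.0950 ≈ 0.7808

0.78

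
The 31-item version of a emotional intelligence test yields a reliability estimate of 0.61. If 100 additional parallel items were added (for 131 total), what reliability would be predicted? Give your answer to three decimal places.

0.869

n = 131/31 = 4.2258
Apply the Spearman-Brown prophecy formula, r' = nr / [1 + (n − 1)r]:
r_new = (4.2258 × 0.61) / (1 + (4.2258 − 1) × 0.61)
     = 2.5777 / 2.9677 = 0.8686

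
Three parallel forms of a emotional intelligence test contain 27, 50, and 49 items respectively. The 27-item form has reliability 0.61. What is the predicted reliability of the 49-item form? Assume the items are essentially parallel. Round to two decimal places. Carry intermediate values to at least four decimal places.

The 50-item form is not needed; work directly from the 27-item form with n = 49/27 = 1.8148.
r_{49} = n·r / (1 + (n − 1)·r) = 1.1070 / 1.4970 ≈ 0.7395

0.74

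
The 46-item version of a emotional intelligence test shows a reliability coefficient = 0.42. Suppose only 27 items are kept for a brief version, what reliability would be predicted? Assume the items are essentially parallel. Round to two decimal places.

0.30

The new length is 27/46 = 0.587 times the old.
Apply the Spearman-Brown prophecy formula, r' = nr / [1 + (n − 1)r]:
r_new = 0.587·0.42 / [1 + (0.587 − 1)·0.42]
r_new = 0.2465 / 0.8265 ≈ 0.2982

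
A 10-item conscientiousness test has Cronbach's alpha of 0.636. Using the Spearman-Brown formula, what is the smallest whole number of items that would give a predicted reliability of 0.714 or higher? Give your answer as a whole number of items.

Invert Spearman-Brown to solve for n:
n = r*(1 − r) / [ r (1 − r*) ]
n = 0.714 × (1 − 0.636) / [ 0.636 × (1 − 0.714) ]
n = 0.259896 / 0.181896 ≈ 1.4288
So the test needs 1.4288 × 10 ≈ 14.29 items; rounding up, 15.

15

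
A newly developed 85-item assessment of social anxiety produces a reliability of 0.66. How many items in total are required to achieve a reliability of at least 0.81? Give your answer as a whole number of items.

Invert Spearman-Brown to solve for n:
n = r*(1 − r) / [ r (1 − r*) ]
n = 0.81(1 − 0.66) / [0.66(1 − 0.81)]
  = 0.2754 / 0.1254 = 2.1962
Items needed = n × 85 = 2.1962 × 85 ≈ 186.68 → round up to 187

187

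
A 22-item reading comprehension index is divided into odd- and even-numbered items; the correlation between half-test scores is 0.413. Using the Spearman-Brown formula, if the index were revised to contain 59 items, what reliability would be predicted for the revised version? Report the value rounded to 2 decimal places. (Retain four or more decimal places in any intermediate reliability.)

0.79

Spearman-Brown correction (n = 2): r_full = 2·0.413/(1 + 0.413) = 0.5846
Length factor from 22 to 59 items: n = 59/22 = 2.6818
r_new = n·r_full / (1 + (n − 1)·r_full) = 1.5678 / 1.9832 ≈ 0.7905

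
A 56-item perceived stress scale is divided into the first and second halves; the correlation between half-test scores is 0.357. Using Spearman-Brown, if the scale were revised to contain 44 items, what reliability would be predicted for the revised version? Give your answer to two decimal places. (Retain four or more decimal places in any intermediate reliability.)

Spearman-Brown correction (n = 2): r_full = 2·0.357/(1 + 0.357) = 0.5262
Then adjust to 44 items: n = 44/56 = 0.7857
r_new = n·r_full / (1 + (n − 1)·r_full) = 0.4134 / 0.8872 ≈ 0.4660

0.47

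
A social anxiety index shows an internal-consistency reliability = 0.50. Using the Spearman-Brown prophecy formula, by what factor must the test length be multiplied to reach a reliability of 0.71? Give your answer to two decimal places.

2.45

Spearman-Brown solved for the length factor n:
n = r_target (1 − r_old) / [ r_old (1 − r_target) ]
n = [0.71 × 0.50] / [0.50 × 0.29]
n = 0.3550 / 0.1450 ≈ 2.4483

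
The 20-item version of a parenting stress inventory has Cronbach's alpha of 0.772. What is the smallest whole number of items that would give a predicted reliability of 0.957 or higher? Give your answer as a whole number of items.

Spearman-Brown solved for the length factor n:
n = r*(1 − r) / [ r (1 − r*) ]
n = 0.957 × (1 − 0.772) / [ 0.772 × (1 − 0.957) ]
n = 0.218196 / 0.033196 ≈ 6.5730
So the test needs 6.5730 × 20 ≈ 131.46 items; rounding up, 132.

132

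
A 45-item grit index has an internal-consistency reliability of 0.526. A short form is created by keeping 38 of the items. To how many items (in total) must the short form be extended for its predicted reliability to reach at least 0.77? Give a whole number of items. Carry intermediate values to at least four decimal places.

136

Short-form reliability: n = 38/45 = 0.8444; r_38 = n·r/(1+(n−1)r) ≈ 0.4837
Length factor from the short form to reach 0.77: n' = 0.77(1 − 0.4837) / [0.4837(1 − 0.77)] ≈ 3.5735
Items = 3.5735 × 38 ≈ 135.79 → 136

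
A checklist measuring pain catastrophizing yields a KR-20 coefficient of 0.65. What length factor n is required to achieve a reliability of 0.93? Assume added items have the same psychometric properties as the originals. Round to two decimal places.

7.15

n = 0.93 × (1 − 0.65) / [ 0.65 × (1 − 0.93) ]
  = 0.3255 / 0.0455 = 7.1538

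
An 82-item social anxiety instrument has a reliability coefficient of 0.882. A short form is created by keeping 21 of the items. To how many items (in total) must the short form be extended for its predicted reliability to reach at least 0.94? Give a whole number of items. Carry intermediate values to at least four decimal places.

172

Short-form reliability: n = 21/82 = 0.2561; r_21 = n·r/(1+(n−1)r) ≈ 0.6569
Length factor from the short form to reach 0.94: n' = 0.94(1 − 0.6569) / [0.6569(1 − 0.94)] ≈ 8.1827
Items = 8.1827 × 21 ≈ 171.84 → 172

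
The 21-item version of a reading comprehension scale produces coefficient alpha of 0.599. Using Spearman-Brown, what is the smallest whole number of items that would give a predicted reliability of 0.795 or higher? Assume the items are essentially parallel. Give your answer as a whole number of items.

55

Spearman-Brown solved for the length factor n:
n = r*(1 − r) / [ r (1 − r*) ]
n = 0.795(1 − 0.599) / [0.599(1 − 0.795)]
n = 0.318795 / 0.122795 ≈ 2.5962
So the test needs 2.5962 × 21 ≈ 54.52 items; rounding up, 55.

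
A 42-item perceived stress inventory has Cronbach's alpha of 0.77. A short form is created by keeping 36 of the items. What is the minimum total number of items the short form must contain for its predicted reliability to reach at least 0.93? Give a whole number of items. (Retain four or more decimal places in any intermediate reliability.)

First, r for the 36-item form: n = 36/42 = 0.8571, so r_36 = 0.8571·0.77/(1 + (0.8571 − 1)·0.77) = 0.7416
Then solve for n' with r_old = 0.7416, r_target = 0.93: n' = 0.93(1 − 0.7416)/[0.7416(1 − 0.93)] = 4.6292
Total items = 4.6292 × 36 = 166.65, rounded up to 167.

167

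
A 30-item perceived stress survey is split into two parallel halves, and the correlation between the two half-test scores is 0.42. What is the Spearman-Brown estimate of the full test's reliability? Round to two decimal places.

0.59

Apply the Spearman-Brown correction with n = 2:
r_full = 2r_hh / (1 + r_hh) = 2 × 0.42 / (1 + 0.42)
       = 0.8400 / 1.4200 = 0.5915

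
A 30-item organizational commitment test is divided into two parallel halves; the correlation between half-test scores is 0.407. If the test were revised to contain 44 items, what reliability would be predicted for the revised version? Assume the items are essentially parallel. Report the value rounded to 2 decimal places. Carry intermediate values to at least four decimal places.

0.67

Full-test reliability from the split-half r: r_full = 2(0.407)/(1 + 0.407) = 0.5785
Then adjust to 44 items: n = 44/30 = 1.4667
r_new = n·r_full / (1 + (n − 1)·r_full) = 0.8485 / 1.2700 ≈ 0.6681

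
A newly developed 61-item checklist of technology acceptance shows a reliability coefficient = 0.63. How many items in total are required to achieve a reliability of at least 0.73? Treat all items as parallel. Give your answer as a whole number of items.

n = [0.73 × 0.37] / [0.63 × 0.27]
n = 0.2701 / 0.1701 ≈ 1.5879
So the test needs 1.5879 × 61 ≈ 96.86 items; rounding up, 97.

97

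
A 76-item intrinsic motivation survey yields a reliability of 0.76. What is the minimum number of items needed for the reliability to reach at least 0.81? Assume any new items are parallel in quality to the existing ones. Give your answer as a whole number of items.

103

Invert Spearman-Brown to solve for n:
n = r*(1 − r) / [ r (1 − r*) ]
n = 0.81 × (1 − 0.76) / [ 0.76 × (1 − 0.81) ]
n = 0.1944 / 0.1444 ≈ 1.3463
So the test needs 1.3463 × 76 ≈ 102.32 items; rounding up, 103.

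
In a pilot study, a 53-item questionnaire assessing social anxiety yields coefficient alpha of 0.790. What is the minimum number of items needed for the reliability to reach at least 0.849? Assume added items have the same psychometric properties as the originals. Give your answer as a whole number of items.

Rearranging the Spearman-Brown formula for n,
n = r_target (1 − r_old) / [ r_old (1 − r_target) ]
n = [0.849 × 0.210] / [0.790 × 0.151]
  = 0.178290 / 0.119290 = 1.4946
So the test needs 1.4946 × 53 ≈ 79.21 items; rounding up, 80.

80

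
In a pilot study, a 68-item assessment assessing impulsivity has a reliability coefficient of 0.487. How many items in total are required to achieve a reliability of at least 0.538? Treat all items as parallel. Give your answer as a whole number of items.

84

Spearman-Brown solved for the length factor n:
n = r_target (1 − r_old) / [ r_old (1 − r_target) ]
n = 0.538 × (1 − 0.487) / [ 0.487 × (1 − 0.538) ]
n = 0.275994 / 0.224994 ≈ 1.2267
Items needed = n × 68 = 1.2267 × 68 ≈ 83.42 → round up to 84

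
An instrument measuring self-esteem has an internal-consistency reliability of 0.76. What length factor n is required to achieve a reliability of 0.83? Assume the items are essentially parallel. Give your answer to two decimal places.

Rearranging the Spearman-Brown formula for n,
n = r*(1 − r) / [ r (1 − r*) ]
n = 0.83(1 − 0.76) / [0.76(1 − 0.83)]
  = 0.1992 / 0.1292 = 1.5418

1.54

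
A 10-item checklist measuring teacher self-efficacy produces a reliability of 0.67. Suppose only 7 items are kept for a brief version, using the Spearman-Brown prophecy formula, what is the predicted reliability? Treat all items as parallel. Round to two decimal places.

Length ratio n = 7/10 = 0.7
Spearman-Brown: r_new = n·r / (1 + (n − 1)·r)
r_new = 0.7·0.67 / [1 + (0.7 − 1)·0.67]
r_new = 0.4690 / 0.7990 ≈ 0.5870

0.59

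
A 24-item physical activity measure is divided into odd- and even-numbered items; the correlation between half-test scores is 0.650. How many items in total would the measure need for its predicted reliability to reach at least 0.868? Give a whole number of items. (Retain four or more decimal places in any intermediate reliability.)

43

r_full = 2(0.650)/(1 + 0.650) = 0.7879
Solve Spearman-Brown for n: n = 0.868(1 − 0.7879) / [0.7879(1 − 0.868)] = 1.7702
Required items = 1.7702 × 24 = 42.48, so 43 items.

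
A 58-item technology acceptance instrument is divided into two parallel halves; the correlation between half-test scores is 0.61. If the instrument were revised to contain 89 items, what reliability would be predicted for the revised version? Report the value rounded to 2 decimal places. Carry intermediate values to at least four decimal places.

0.83

Spearman-Brown correction (n = 2): r_full = 2·0.61/(1 + 0.61) = 0.7578
Length factor from 58 to 89 items: n = 89/58 = 1.5345
r_new = n·r_full / (1 + (n − 1)·r_full) = 1.1628 / 1.4050 ≈ 0.8276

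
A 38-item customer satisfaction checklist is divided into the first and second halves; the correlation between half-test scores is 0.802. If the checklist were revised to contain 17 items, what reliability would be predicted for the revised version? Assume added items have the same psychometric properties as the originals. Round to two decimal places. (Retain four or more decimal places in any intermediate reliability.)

Spearman-Brown correction (n = 2): r_full = 2·0.802/(1 + 0.802) = 0.8901
Then adjust to 17 items: n = 17/38 = 0.4474
r_new = n·r_full / (1 + (n − 1)·r_full) = 0.3982 / 0.5081 ≈ 0.7837

0.78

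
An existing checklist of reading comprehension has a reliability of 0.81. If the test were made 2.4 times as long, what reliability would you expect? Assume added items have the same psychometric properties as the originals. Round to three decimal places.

r_new = 2.4·0.81 / [1 + (2.4 − 1)·0.81]
     = 1.9440 / 2.1340 = 0.9110

0.911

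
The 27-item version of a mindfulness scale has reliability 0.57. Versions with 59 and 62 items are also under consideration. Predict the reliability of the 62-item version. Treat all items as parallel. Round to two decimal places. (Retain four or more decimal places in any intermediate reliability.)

Only the ratio of lengths matters: n = 62/27 = 2.2963
r_{62} = n·r / (1 + (n − 1)·r) = 1.3089 / 1.7389 ≈ 0.7527

0.75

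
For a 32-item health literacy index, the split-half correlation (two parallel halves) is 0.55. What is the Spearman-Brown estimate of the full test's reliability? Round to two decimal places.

The full test is twice the length of either half (n = 2).
r_full = 2r_hh / (1 + r_hh) = 2 × 0.55 / (1 + 0.55)
r_full = 1.1000 / 1.5500 ≈ 0.7097

0.71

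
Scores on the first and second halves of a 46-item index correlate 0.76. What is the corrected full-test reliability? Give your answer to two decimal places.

0.86

r_full = 2(0.76) / (1 + 0.76)
r_full = 1.5200 / 1.7600 ≈ 0.8636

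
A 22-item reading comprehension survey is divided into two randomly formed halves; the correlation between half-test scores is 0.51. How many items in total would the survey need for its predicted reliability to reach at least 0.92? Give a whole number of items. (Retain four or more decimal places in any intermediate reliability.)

Corrected full-test reliability: r_full = 2 × 0.51 / (1 + 0.51) ≈ 0.6755
n = r_tgt(1 − r_full) / [r_full(1 − r_tgt)] = 0.92 × 0.3245 / (0.6755 × 0.08) ≈ 5.5244
Items = 5.5244 × 22 ≈ 121.54 → 122

122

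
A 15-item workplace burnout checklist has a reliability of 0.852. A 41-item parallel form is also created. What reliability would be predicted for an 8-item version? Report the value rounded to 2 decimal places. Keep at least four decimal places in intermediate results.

Only the ratio of lengths matters: n = 8/15 = 0.5333
r_{8} = n·r / (1 + (n − 1)·r) = 0.4544 / 0.6024 ≈ 0.7543

0.75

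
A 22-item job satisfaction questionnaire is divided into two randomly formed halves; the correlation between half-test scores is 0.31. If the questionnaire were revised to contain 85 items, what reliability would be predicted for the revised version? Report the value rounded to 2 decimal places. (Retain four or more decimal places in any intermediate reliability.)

0.78

First correct the split-half correlation to full-test reliability: r_full = 2 × 0.31 / (1 + 0.31) ≈ 0.4733
Length factor from 22 to 85 items: n = 85/22 = 3.8636
r_new = n·r_full / (1 + (n − 1)·r_full) = 1.8286 / 2.3553 ≈ 0.7764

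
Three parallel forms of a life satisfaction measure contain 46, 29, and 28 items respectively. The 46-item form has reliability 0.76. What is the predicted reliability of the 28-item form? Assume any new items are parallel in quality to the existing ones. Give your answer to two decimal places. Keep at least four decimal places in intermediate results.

0.66

The 29-item form is not needed; work directly from the 46-item form with n = 28/46 = 0.6087.
r_{28} = n·r / (1 + (n − 1)·r) = 0.4626 / 0.7026 ≈ 0.6584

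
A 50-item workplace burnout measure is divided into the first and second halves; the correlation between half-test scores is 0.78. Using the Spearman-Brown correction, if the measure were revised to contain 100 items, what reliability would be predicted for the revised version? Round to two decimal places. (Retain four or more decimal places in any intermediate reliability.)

0.93

Spearman-Brown correction (n = 2): r_full = 2·0.78/(1 + 0.78) = 0.8764
Then adjust to 100 items: n = 100/50 = 2.0000
r_new = n·r_full / (1 + (n − 1)·r_full) = 1.7528 / 1.8764 ≈ 0.9341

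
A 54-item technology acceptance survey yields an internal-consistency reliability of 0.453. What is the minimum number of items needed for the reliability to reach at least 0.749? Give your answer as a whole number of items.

n = 0.749(1 − 0.453) / [0.453(1 − 0.749)]
  = 0.409703 / 0.113703 = 3.6033
Items needed = n × 54 = 3.6033 × 54 ≈ 194.58 → round up to 195

195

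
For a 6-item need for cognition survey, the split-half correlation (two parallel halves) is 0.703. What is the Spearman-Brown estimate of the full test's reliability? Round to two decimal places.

Apply the Spearman-Brown correction with n = 2:
r_full = 2r_hh / (1 + r_hh) = 2 × 0.703 / (1 + 0.703)
       = 1.4060 / 1.7030 = 0.8256

0.83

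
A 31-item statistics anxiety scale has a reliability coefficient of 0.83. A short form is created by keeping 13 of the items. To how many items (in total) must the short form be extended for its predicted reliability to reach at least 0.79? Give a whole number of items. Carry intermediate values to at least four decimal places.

24

First, r for the 13-item form: n = 13/31 = 0.4194, so r_13 = 0.4194·0.83/(1 + (0.4194 − 1)·0.83) = 0.6719
Then solve for n' with r_old = 0.6719, r_target = 0.79: n' = 0.79(1 − 0.6719)/[0.6719(1 − 0.79)] = 1.8370
Items = 1.8370 × 13 ≈ 23.88 → 24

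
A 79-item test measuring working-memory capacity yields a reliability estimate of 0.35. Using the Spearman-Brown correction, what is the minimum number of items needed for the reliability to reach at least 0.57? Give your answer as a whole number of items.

195

Rearranging the Spearman-Brown formula for n,
n = r_target (1 − r_old) / [ r_old (1 − r_target) ]
n = [0.57 × 0.65] / [0.35 × 0.43]
  = 0.3705 / 0.1505 = 2.4618
So the test needs 2.4618 × 79 ≈ 194.48 items; rounding up, 195.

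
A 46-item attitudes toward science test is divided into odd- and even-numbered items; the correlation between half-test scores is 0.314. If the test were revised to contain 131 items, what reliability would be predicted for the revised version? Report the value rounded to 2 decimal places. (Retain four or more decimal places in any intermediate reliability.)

0.72

Spearman-Brown correction (n = 2): r_full = 2·0.314/(1 + 0.314) = 0.4779
Then adjust to 131 items: n = 131/46 = 2.8478
r_new = n·r_full / (1 + (n − 1)·r_full) = 1.3610 / 1.8831 ≈ 0.7227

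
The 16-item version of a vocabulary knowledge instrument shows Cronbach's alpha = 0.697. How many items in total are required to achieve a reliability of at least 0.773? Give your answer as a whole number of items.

24

n = 0.773 × (1 − 0.697) / [ 0.697 × (1 − 0.773) ]
n = 0.234219 / 0.158219 ≈ 1.4803
1.4803 × 16 = 23.68 → 24 items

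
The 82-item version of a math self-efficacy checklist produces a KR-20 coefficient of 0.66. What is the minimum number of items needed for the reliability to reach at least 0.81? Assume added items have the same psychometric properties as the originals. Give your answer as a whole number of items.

n = 0.81(1 − 0.66) / [0.66(1 − 0.81)]
  = 0.2754 / 0.1254 = 2.1962
So the test needs 2.1962 × 82 ≈ 180.09 items; rounding up, 181.

181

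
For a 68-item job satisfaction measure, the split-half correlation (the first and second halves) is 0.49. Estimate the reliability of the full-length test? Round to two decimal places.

0.66

The full test is twice the length of either half (n = 2).
r_full = 2r_hh / (1 + r_hh) = 2 × 0.49 / (1 + 0.49)
r_full = 0.9800 / 1.4900 ≈ 0.6577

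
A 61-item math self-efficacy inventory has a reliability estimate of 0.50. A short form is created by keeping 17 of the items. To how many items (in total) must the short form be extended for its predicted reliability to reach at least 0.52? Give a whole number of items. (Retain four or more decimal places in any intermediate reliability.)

First, r for the 17-item form: n = 17/61 = 0.2787, so r_17 = 0.2787·0.50/(1 + (0.2787 − 1)·0.50) = 0.2180
Then solve for n' with r_old = 0.2180, r_target = 0.52: n' = 0.52(1 − 0.2180)/[0.2180(1 − 0.52)] = 3.8861
Items = 3.8861 × 17 ≈ 66.06 → 67

67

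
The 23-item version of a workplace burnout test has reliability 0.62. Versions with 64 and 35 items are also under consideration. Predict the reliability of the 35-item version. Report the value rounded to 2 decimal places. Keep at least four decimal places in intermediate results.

The 64-item form is not needed; work directly from the 23-item form with n = 35/23 = 1.5217.
r_{35} = n·r / (1 + (n − 1)·r) = 0.9435 / 1.3235 ≈ 0.7129

0.71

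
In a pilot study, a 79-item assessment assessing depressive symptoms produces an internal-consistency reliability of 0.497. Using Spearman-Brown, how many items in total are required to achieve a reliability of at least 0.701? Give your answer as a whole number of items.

188

n = [0.701 × 0.503] / [0.497 × 0.299]
n = 0.352603 / 0.148603 ≈ 2.3728
2.3728 × 79 = 187.45 → 188 items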